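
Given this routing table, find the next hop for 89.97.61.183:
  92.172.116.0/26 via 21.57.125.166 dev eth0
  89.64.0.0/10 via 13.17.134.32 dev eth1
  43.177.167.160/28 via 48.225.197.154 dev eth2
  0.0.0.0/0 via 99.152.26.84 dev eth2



Longest prefix match for 89.97.61.183:
  /26 92.172.116.0: no
  /10 89.64.0.0: MATCH
  /28 43.177.167.160: no
  /0 0.0.0.0: MATCH
Selected: next-hop 13.17.134.32 via eth1 (matched /10)


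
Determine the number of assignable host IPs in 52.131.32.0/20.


Host bits = 32 - 20 = 12
Total addresses = 2^12 = 4096
Usable = total - 2 (network and broadcast)
Usable hosts: 4094


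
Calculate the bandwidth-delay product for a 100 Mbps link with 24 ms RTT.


BDP = bandwidth * RTT
= 100 Mbps * 24 ms
= 100 * 1e6 * 24 / 1000 bits
= 2400000 bits
= 300000 bytes
= 292.9688 KB
BDP = 2400000 bits (300000 bytes)


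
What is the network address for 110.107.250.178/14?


IP:   01101110.01101011.11111010.10110010
Mask: 11111111.11111100.00000000.00000000
AND operation:
Net:  01101110.01101000.00000000.00000000
Network: 110.104.0.0/14


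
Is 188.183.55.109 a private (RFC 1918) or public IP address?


RFC 1918 private ranges:
  10.0.0.0/8 (10.0.0.0 - 10.255.255.255)
  172.16.0.0/12 (172.16.0.0 - 172.31.255.255)
  192.168.0.0/16 (192.168.0.0 - 192.168.255.255)
Public (not in any RFC 1918 range)


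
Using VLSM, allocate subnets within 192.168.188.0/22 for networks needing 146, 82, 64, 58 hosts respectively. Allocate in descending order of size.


146 hosts -> /24 (254 usable): 192.168.188.0/24
82 hosts -> /25 (126 usable): 192.168.189.0/25
64 hosts -> /25 (126 usable): 192.168.189.128/25
58 hosts -> /26 (62 usable): 192.168.190.0/26
Allocation: 192.168.188.0/24 (146 hosts, 254 usable); 192.168.189.0/25 (82 hosts, 126 usable); 192.168.189.128/25 (64 hosts, 126 usable); 192.168.190.0/26 (58 hosts, 62 usable)


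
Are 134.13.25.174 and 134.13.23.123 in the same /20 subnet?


Mask: 255.255.240.0
134.13.25.174 AND mask = 134.13.16.0
134.13.23.123 AND mask = 134.13.16.0
Yes, same subnet (134.13.16.0)


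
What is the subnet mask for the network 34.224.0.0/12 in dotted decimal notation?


/12 means 12 network bits, 20 host bits
Binary: 11111111111100000000000000000000
Mask: 255.240.0.0


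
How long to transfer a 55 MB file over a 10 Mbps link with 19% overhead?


Effective throughput = 10 * (1 - 19/100) = 8.1 Mbps
File size in Mb = 55 * 8 = 440 Mb
Time = 440 / 8.1
Time = 54.321 seconds


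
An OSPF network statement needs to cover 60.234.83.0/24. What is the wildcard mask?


Subnet mask: 255.255.255.0
Wildcard = 255.255.255.255 - subnet mask
255 - 255 = 0
255 - 255 = 0
255 - 255 = 0
255 - 0 = 255
Wildcard: 0.0.0.255


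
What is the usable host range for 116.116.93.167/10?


Network: 116.64.0.0
Broadcast: 116.127.255.255
First usable = network + 1
Last usable = broadcast - 1
Range: 116.64.0.1 to 116.127.255.254


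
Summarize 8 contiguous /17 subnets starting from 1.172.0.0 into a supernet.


Original prefix: /17
Number of subnets: 8 = 2^3
New prefix = 17 - 3 = 14
Supernet: 1.172.0.0/14


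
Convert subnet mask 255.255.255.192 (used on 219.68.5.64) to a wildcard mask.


Subnet mask: 255.255.255.192
Wildcard = 255.255.255.255 - subnet mask
255 - 255 = 0
255 - 255 = 0
255 - 255 = 0
255 - 192 = 63
Wildcard: 0.0.0.63


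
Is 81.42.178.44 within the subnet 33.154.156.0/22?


Subnet network: 33.154.156.0
Test IP AND mask: 81.42.176.0
No, 81.42.178.44 is not in 33.154.156.0/22


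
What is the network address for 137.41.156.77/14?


IP:   10001001.00101001.10011100.01001101
Mask: 11111111.11111100.00000000.00000000
AND operation:
Net:  10001001.00101000.00000000.00000000
Network: 137.40.0.0/14


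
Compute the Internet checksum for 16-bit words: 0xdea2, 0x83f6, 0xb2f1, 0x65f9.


Sum all words (with carry folding):
+ 0xdea2 = 0xdea2
+ 0x83f6 = 0x6299
+ 0xb2f1 = 0x158b
+ 0x65f9 = 0x7b84
One's complement: ~0x7b84
Checksum = 0x847b


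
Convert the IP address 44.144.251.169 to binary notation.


44 = 00101100
144 = 10010000
251 = 11111011
169 = 10101001
Binary: 00101100.10010000.11111011.10101001


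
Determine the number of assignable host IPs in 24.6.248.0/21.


Host bits = 32 - 21 = 11
Total addresses = 2^11 = 2048
Usable = total - 2 (network and broadcast)
Usable hosts: 2046


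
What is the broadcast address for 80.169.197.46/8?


Network: 80.0.0.0/8
Host bits = 24
Set all host bits to 1:
Broadcast: 80.255.255.255


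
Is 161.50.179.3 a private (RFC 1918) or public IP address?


RFC 1918 private ranges:
  10.0.0.0/8 (10.0.0.0 - 10.255.255.255)
  172.16.0.0/12 (172.16.0.0 - 172.31.255.255)
  192.168.0.0/16 (192.168.0.0 - 192.168.255.255)
Public (not in any RFC 1918 range)


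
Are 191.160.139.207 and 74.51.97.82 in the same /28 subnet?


Mask: 255.255.255.240
191.160.139.207 AND mask = 191.160.139.192
74.51.97.82 AND mask = 74.51.97.80
No, different subnets (191.160.139.192 vs 74.51.97.80)


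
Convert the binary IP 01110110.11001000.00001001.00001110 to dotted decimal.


01110110 = 118
11001000 = 200
00001001 = 9
00001110 = 14
IP: 118.200.9.14


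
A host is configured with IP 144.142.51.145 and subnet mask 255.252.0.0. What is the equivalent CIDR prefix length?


Binary: 11111111.11111100.00000000.00000000
Count leading 1s
Prefix: /14


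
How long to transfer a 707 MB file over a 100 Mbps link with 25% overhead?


Effective throughput = 100 * (1 - 25/100) = 75 Mbps
File size in Mb = 707 * 8 = 5656 Mb
Time = 5656 / 75
Time = 75.4133 seconds


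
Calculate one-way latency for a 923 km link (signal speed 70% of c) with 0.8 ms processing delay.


Speed = 0.7 * 3e5 km/s = 210000 km/s
Propagation delay = 923 / 210000 = 0.0044 s = 4.3952 ms
Processing delay = 0.8 ms
Total one-way latency = 5.1952 ms


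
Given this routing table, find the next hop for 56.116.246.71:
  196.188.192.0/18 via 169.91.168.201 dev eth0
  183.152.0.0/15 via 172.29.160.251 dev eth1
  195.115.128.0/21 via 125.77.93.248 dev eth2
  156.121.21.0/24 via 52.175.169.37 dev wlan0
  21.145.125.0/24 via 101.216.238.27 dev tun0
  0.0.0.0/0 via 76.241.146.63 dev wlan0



Longest prefix match for 56.116.246.71:
  /18 196.188.192.0: no
  /15 183.152.0.0: no
  /21 195.115.128.0: no
  /24 156.121.21.0: no
  /24 21.145.125.0: no
  /0 0.0.0.0: MATCH
Selected: next-hop 76.241.146.63 via wlan0 (matched /0)


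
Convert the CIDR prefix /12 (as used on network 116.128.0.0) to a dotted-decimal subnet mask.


/12 means 12 network bits, 20 host bits
Binary: 11111111111100000000000000000000
Mask: 255.240.0.0


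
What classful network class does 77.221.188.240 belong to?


First octet: 77
Binary: 01001101
0xxxxxxx -> Class A (1-126)
Class A, default mask 255.0.0.0 (/8)


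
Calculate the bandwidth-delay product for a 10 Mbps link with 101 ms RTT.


BDP = bandwidth * RTT
= 10 Mbps * 101 ms
= 10 * 1e6 * 101 / 1000 bits
= 1010000 bits
= 126250 bytes
= 123.291 KB
BDP = 1010000 bits (126250 bytes)


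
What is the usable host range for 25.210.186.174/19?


Network: 25.210.160.0
Broadcast: 25.210.191.255
First usable = network + 1
Last usable = broadcast - 1
Range: 25.210.160.1 to 25.210.191.254


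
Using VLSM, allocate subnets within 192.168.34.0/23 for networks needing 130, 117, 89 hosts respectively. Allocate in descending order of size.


130 hosts -> /24 (254 usable): 192.168.34.0/24
117 hosts -> /25 (126 usable): 192.168.35.0/25
89 hosts -> /25 (126 usable): 192.168.35.128/25
Allocation: 192.168.34.0/24 (130 hosts, 254 usable); 192.168.35.0/25 (117 hosts, 126 usable); 192.168.35.128/25 (89 hosts, 126 usable)


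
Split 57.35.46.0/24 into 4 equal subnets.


New prefix = 24 + 2 = 26
Each subnet has 64 addresses
  57.35.46.0/26
  57.35.46.64/26
  57.35.46.128/26
  57.35.46.192/26
Subnets: 57.35.46.0/26, 57.35.46.64/26, 57.35.46.128/26, 57.35.46.192/26


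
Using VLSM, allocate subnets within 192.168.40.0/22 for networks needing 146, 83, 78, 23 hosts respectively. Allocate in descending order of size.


146 hosts -> /24 (254 usable): 192.168.40.0/24
83 hosts -> /25 (126 usable): 192.168.41.0/25
78 hosts -> /25 (126 usable): 192.168.41.128/25
23 hosts -> /27 (30 usable): 192.168.42.0/27
Allocation: 192.168.40.0/24 (146 hosts, 254 usable); 192.168.41.0/25 (83 hosts, 126 usable); 192.168.41.128/25 (78 hosts, 126 usable); 192.168.42.0/27 (23 hosts, 30 usable)


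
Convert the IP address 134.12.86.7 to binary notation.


134 = 10000110
12 = 00001100
86 = 01010110
7 = 00000111
Binary: 10000110.00001100.01010110.00000111


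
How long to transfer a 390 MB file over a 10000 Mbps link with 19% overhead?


Effective throughput = 10000 * (1 - 19/100) = 8100.0 Mbps
File size in Mb = 390 * 8 = 3120 Mb
Time = 3120 / 8100.0
Time = 0.3852 seconds


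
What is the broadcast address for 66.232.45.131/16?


Network: 66.232.0.0/16
Host bits = 16
Set all host bits to 1:
Broadcast: 66.232.255.255


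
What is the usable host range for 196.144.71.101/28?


Network: 196.144.71.96
Broadcast: 196.144.71.111
First usable = network + 1
Last usable = broadcast - 1
Range: 196.144.71.97 to 196.144.71.110


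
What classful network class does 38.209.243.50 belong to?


First octet: 38
Binary: 00100110
0xxxxxxx -> Class A (1-126)
Class A, default mask 255.0.0.0 (/8)


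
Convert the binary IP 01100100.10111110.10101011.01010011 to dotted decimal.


01100100 = 100
10111110 = 190
10101011 = 171
01010011 = 83
IP: 100.190.171.83


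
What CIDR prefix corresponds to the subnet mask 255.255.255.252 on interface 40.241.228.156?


Binary: 11111111.11111111.11111111.11111100
Count leading 1s
Prefix: /30


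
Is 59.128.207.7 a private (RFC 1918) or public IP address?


RFC 1918 private ranges:
  10.0.0.0/8 (10.0.0.0 - 10.255.255.255)
  172.16.0.0/12 (172.16.0.0 - 172.31.255.255)
  192.168.0.0/16 (192.168.0.0 - 192.168.255.255)
Public (not in any RFC 1918 range)


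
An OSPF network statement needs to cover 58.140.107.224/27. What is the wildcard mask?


Subnet mask: 255.255.255.224
Wildcard = 255.255.255.255 - subnet mask
255 - 255 = 0
255 - 255 = 0
255 - 255 = 0
255 - 224 = 31
Wildcard: 0.0.0.31


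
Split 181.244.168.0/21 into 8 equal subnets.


New prefix = 21 + 3 = 24
Each subnet has 256 addresses
  181.244.168.0/24
  181.244.169.0/24
  181.244.170.0/24
  181.244.171.0/24
  181.244.172.0/24
  181.244.173.0/24
  181.244.174.0/24
  181.244.175.0/24
Subnets: 181.244.168.0/24, 181.244.169.0/24, 181.244.170.0/24, 181.244.171.0/24, 181.244.172.0/24, 181.244.173.0/24, 181.244.174.0/24, 181.244.175.0/24


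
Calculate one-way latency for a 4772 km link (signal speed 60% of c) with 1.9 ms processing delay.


Speed = 0.6 * 3e5 km/s = 180000 km/s
Propagation delay = 4772 / 180000 = 0.0265 s = 26.5111 ms
Processing delay = 1.9 ms
Total one-way latency = 28.4111 ms


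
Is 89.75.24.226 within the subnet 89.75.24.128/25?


Subnet network: 89.75.24.128
Test IP AND mask: 89.75.24.128
Yes, 89.75.24.226 is in 89.75.24.128/25


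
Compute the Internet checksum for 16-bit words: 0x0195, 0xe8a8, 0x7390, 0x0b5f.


Sum all words (with carry folding):
+ 0x0195 = 0x0195
+ 0xe8a8 = 0xea3d
+ 0x7390 = 0x5dce
+ 0x0b5f = 0x692d
One's complement: ~0x692d
Checksum = 0x96d2


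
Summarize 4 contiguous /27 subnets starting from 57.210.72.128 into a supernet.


Original prefix: /27
Number of subnets: 4 = 2^2
New prefix = 27 - 2 = 25
Supernet: 57.210.72.128/25


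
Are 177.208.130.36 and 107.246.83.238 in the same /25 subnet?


Mask: 255.255.255.128
177.208.130.36 AND mask = 177.208.130.0
107.246.83.238 AND mask = 107.246.83.128
No, different subnets (177.208.130.0 vs 107.246.83.128)


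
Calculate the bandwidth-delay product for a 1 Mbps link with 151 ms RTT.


BDP = bandwidth * RTT
= 1 Mbps * 151 ms
= 1 * 1e6 * 151 / 1000 bits
= 151000 bits
= 18875 bytes
= 18.4326 KB
BDP = 151000 bits (18875 bytes)


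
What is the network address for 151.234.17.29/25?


IP:   10010111.11101010.00010001.00011101
Mask: 11111111.11111111.11111111.10000000
AND operation:
Net:  10010111.11101010.00010001.00000000
Network: 151.234.17.0/25


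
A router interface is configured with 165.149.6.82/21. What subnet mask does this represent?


/21 means 21 network bits, 11 host bits
Binary: 11111111111111111111100000000000
Mask: 255.255.248.0


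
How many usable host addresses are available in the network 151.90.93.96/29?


Host bits = 32 - 29 = 3
Total addresses = 2^3 = 8
Usable = total - 2 (network and broadcast)
Usable hosts: 6


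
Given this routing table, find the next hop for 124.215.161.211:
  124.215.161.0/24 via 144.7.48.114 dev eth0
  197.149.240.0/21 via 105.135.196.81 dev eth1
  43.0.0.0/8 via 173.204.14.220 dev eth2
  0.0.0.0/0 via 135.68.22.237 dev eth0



Longest prefix match for 124.215.161.211:
  /24 124.215.161.0: MATCH
  /21 197.149.240.0: no
  /8 43.0.0.0: no
  /0 0.0.0.0: MATCH
Selected: next-hop 144.7.48.114 via eth0 (matched /24)


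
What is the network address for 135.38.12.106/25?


IP:   10000111.00100110.00001100.01101010
Mask: 11111111.11111111.11111111.10000000
AND operation:
Net:  10000111.00100110.00001100.00000000
Network: 135.38.12.0/25


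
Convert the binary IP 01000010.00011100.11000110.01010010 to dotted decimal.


01000010 = 66
00011100 = 28
11000110 = 198
01010010 = 82
IP: 66.28.198.82


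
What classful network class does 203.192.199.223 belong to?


First octet: 203
Binary: 11001011
110xxxxx -> Class C (192-223)
Class C, default mask 255.255.255.0 (/24)


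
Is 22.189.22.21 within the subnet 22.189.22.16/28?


Subnet network: 22.189.22.16
Test IP AND mask: 22.189.22.16
Yes, 22.189.22.21 is in 22.189.22.16/28


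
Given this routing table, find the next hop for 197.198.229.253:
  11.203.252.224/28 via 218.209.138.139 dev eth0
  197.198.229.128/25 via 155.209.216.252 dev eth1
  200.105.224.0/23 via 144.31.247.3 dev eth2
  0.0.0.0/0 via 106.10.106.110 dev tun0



Longest prefix match for 197.198.229.253:
  /28 11.203.252.224: no
  /25 197.198.229.128: MATCH
  /23 200.105.224.0: no
  /0 0.0.0.0: MATCH
Selected: next-hop 155.209.216.252 via eth1 (matched /25)


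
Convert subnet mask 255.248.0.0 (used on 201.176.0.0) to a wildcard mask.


Subnet mask: 255.248.0.0
Wildcard = 255.255.255.255 - subnet mask
255 - 255 = 0
255 - 248 = 7
255 - 0 = 255
255 - 0 = 255
Wildcard: 0.7.255.255


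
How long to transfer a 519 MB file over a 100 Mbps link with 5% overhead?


Effective throughput = 100 * (1 - 5/100) = 95 Mbps
File size in Mb = 519 * 8 = 4152 Mb
Time = 4152 / 95
Time = 43.7053 seconds


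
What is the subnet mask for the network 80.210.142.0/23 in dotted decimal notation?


/23 means 23 network bits, 9 host bits
Binary: 11111111111111111111111000000000
Mask: 255.255.254.0


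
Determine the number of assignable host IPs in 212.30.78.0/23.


Host bits = 32 - 23 = 9
Total addresses = 2^9 = 512
Usable = total - 2 (network and broadcast)
Usable hosts: 510


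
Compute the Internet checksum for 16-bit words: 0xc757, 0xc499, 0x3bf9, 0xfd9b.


Sum all words (with carry folding):
+ 0xc757 = 0xc757
+ 0xc499 = 0x8bf1
+ 0x3bf9 = 0xc7ea
+ 0xfd9b = 0xc586
One's complement: ~0xc586
Checksum = 0x3a79


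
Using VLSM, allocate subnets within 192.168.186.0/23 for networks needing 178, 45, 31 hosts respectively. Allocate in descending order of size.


178 hosts -> /24 (254 usable): 192.168.186.0/24
45 hosts -> /26 (62 usable): 192.168.187.0/26
31 hosts -> /26 (62 usable): 192.168.187.64/26
Allocation: 192.168.186.0/24 (178 hosts, 254 usable); 192.168.187.0/26 (45 hosts, 62 usable); 192.168.187.64/26 (31 hosts, 62 usable)


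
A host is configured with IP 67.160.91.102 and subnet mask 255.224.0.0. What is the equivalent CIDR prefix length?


Binary: 11111111.11100000.00000000.00000000
Count leading 1s
Prefix: /11


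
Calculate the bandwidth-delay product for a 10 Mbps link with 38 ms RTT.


BDP = bandwidth * RTT
= 10 Mbps * 38 ms
= 10 * 1e6 * 38 / 1000 bits
= 380000 bits
= 47500 bytes
= 46.3867 KB
BDP = 380000 bits (47500 bytes)


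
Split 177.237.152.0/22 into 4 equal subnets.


New prefix = 22 + 2 = 24
Each subnet has 256 addresses
  177.237.152.0/24
  177.237.153.0/24
  177.237.154.0/24
  177.237.155.0/24
Subnets: 177.237.152.0/24, 177.237.153.0/24, 177.237.154.0/24, 177.237.155.0/24


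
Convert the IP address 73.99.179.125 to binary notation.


73 = 01001001
99 = 01100011
179 = 10110011
125 = 01111101
Binary: 01001001.01100011.10110011.01111101


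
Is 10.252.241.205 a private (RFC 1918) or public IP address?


RFC 1918 private ranges:
  10.0.0.0/8 (10.0.0.0 - 10.255.255.255)
  172.16.0.0/12 (172.16.0.0 - 172.31.255.255)
  192.168.0.0/16 (192.168.0.0 - 192.168.255.255)
Private (in 10.0.0.0/8)


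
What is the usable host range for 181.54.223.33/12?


Network: 181.48.0.0
Broadcast: 181.63.255.255
First usable = network + 1
Last usable = broadcast - 1
Range: 181.48.0.1 to 181.63.255.254


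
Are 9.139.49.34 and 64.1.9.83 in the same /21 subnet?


Mask: 255.255.248.0
9.139.49.34 AND mask = 9.139.48.0
64.1.9.83 AND mask = 64.1.8.0
No, different subnets (9.139.48.0 vs 64.1.8.0)


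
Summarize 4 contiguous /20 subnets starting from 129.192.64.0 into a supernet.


Original prefix: /20
Number of subnets: 4 = 2^2
New prefix = 20 - 2 = 18
Supernet: 129.192.64.0/18


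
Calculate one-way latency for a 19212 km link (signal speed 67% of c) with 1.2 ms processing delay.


Speed = 0.67 * 3e5 km/s = 201000 km/s
Propagation delay = 19212 / 201000 = 0.0956 s = 95.5821 ms
Processing delay = 1.2 ms
Total one-way latency = 96.7821 ms


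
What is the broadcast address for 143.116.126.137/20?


Network: 143.116.112.0/20
Host bits = 12
Set all host bits to 1:
Broadcast: 143.116.127.255


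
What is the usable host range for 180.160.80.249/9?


Network: 180.128.0.0
Broadcast: 180.255.255.255
First usable = network + 1
Last usable = broadcast - 1
Range: 180.128.0.1 to 180.255.255.254


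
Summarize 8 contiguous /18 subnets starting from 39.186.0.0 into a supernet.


Original prefix: /18
Number of subnets: 8 = 2^3
New prefix = 18 - 3 = 15
Supernet: 39.186.0.0/15


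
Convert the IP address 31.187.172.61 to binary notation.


31 = 00011111
187 = 10111011
172 = 10101100
61 = 00111101
Binary: 00011111.10111011.10101100.00111101


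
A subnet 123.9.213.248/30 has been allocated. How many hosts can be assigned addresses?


Host bits = 32 - 30 = 2
Total addresses = 2^2 = 4
Usable = total - 2 (network and broadcast)
Usable hosts: 2


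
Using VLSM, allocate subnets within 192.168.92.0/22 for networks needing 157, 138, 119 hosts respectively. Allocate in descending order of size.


157 hosts -> /24 (254 usable): 192.168.92.0/24
138 hosts -> /24 (254 usable): 192.168.93.0/24
119 hosts -> /25 (126 usable): 192.168.94.0/25
Allocation: 192.168.92.0/24 (157 hosts, 254 usable); 192.168.93.0/24 (138 hosts, 254 usable); 192.168.94.0/25 (119 hosts, 126 usable)


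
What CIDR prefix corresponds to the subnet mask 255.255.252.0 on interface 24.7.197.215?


Binary: 11111111.11111111.11111100.00000000
Count leading 1s
Prefix: /22


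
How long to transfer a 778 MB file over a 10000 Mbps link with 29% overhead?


Effective throughput = 10000 * (1 - 29/100) = 7100 Mbps
File size in Mb = 778 * 8 = 6224 Mb
Time = 6224 / 7100
Time = 0.8766 seconds


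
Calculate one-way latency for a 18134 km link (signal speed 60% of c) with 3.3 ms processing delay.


Speed = 0.6 * 3e5 km/s = 180000 km/s
Propagation delay = 18134 / 180000 = 0.1007 s = 100.7444 ms
Processing delay = 3.3 ms
Total one-way latency = 104.0444 ms


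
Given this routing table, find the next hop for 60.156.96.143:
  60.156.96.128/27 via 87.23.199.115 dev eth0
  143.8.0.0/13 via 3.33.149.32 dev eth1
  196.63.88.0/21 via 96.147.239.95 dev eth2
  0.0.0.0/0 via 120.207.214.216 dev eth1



Longest prefix match for 60.156.96.143:
  /27 60.156.96.128: MATCH
  /13 143.8.0.0: no
  /21 196.63.88.0: no
  /0 0.0.0.0: MATCH
Selected: next-hop 87.23.199.115 via eth0 (matched /27)


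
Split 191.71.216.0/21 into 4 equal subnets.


New prefix = 21 + 2 = 23
Each subnet has 512 addresses
  191.71.216.0/23
  191.71.218.0/23
  191.71.220.0/23
  191.71.222.0/23
Subnets: 191.71.216.0/23, 191.71.218.0/23, 191.71.220.0/23, 191.71.222.0/23


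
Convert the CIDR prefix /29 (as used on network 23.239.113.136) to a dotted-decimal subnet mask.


/29 means 29 network bits, 3 host bits
Binary: 11111111111111111111111111111000
Mask: 255.255.255.248


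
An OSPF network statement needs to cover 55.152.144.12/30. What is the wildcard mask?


Subnet mask: 255.255.255.252
Wildcard = 255.255.255.255 - subnet mask
255 - 255 = 0
255 - 255 = 0
255 - 255 = 0
255 - 252 = 3
Wildcard: 0.0.0.3


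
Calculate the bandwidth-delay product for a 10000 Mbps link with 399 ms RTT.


BDP = bandwidth * RTT
= 10000 Mbps * 399 ms
= 10000 * 1e6 * 399 / 1000 bits
= 3990000000 bits
= 498750000 bytes
= 487060.5469 KB
BDP = 3990000000 bits (498750000 bytes)


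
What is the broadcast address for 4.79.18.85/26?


Network: 4.79.18.64/26
Host bits = 6
Set all host bits to 1:
Broadcast: 4.79.18.127


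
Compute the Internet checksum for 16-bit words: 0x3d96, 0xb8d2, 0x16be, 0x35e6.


Sum all words (with carry folding):
+ 0x3d96 = 0x3d96
+ 0xb8d2 = 0xf668
+ 0x16be = 0x0d27
+ 0x35e6 = 0x430d
One's complement: ~0x430d
Checksum = 0xbcf2


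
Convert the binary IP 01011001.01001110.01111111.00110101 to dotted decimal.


01011001 = 89
01001110 = 78
01111111 = 127
00110101 = 53
IP: 89.78.127.53


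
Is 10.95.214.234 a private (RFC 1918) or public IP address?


RFC 1918 private ranges:
  10.0.0.0/8 (10.0.0.0 - 10.255.255.255)
  172.16.0.0/12 (172.16.0.0 - 172.31.255.255)
  192.168.0.0/16 (192.168.0.0 - 192.168.255.255)
Private (in 10.0.0.0/8)


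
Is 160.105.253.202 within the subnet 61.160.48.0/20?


Subnet network: 61.160.48.0
Test IP AND mask: 160.105.240.0
No, 160.105.253.202 is not in 61.160.48.0/20


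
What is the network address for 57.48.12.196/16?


IP:   00111001.00110000.00001100.11000100
Mask: 11111111.11111111.00000000.00000000
AND operation:
Net:  00111001.00110000.00000000.00000000
Network: 57.48.0.0/16


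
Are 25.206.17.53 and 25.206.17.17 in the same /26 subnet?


Mask: 255.255.255.192
25.206.17.53 AND mask = 25.206.17.0
25.206.17.17 AND mask = 25.206.17.0
Yes, same subnet (25.206.17.0)


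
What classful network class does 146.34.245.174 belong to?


First octet: 146
Binary: 10010010
10xxxxxx -> Class B (128-191)
Class B, default mask 255.255.0.0 (/16)


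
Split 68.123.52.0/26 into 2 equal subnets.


New prefix = 26 + 1 = 27
Each subnet has 32 addresses
  68.123.52.0/27
  68.123.52.32/27
Subnets: 68.123.52.0/27, 68.123.52.32/27


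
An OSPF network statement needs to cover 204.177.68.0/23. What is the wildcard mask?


Subnet mask: 255.255.254.0
Wildcard = 255.255.255.255 - subnet mask
255 - 255 = 0
255 - 255 = 0
255 - 254 = 1
255 - 0 = 255
Wildcard: 0.0.1.255


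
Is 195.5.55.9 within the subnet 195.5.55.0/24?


Subnet network: 195.5.55.0
Test IP AND mask: 195.5.55.0
Yes, 195.5.55.9 is in 195.5.55.0/24


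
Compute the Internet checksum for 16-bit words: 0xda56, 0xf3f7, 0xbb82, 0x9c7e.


Sum all words (with carry folding):
+ 0xda56 = 0xda56
+ 0xf3f7 = 0xce4e
+ 0xbb82 = 0x89d1
+ 0x9c7e = 0x2650
One's complement: ~0x2650
Checksum = 0xd9af


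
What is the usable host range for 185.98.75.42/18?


Network: 185.98.64.0
Broadcast: 185.98.127.255
First usable = network + 1
Last usable = broadcast - 1
Range: 185.98.64.1 to 185.98.127.254


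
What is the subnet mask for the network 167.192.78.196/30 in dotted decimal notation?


/30 means 30 network bits, 2 host bits
Binary: 11111111111111111111111111111100
Mask: 255.255.255.252


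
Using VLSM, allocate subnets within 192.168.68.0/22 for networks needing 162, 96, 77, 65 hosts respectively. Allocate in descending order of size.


162 hosts -> /24 (254 usable): 192.168.68.0/24
96 hosts -> /25 (126 usable): 192.168.69.0/25
77 hosts -> /25 (126 usable): 192.168.69.128/25
65 hosts -> /25 (126 usable): 192.168.70.0/25
Allocation: 192.168.68.0/24 (162 hosts, 254 usable); 192.168.69.0/25 (96 hosts, 126 usable); 192.168.69.128/25 (77 hosts, 126 usable); 192.168.70.0/25 (65 hosts, 126 usable)


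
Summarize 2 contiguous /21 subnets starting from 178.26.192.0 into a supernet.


Original prefix: /21
Number of subnets: 2 = 2^1
New prefix = 21 - 1 = 20
Supernet: 178.26.192.0/20


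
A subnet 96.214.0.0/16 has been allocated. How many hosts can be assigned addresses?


Host bits = 32 - 16 = 16
Total addresses = 2^16 = 65536
Usable = total - 2 (network and broadcast)
Usable hosts: 65534


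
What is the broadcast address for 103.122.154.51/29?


Network: 103.122.154.48/29
Host bits = 3
Set all host bits to 1:
Broadcast: 103.122.154.55


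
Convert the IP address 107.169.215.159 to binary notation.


107 = 01101011
169 = 10101001
215 = 11010111
159 = 10011111
Binary: 01101011.10101001.11010111.10011111


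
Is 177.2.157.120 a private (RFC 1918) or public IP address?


RFC 1918 private ranges:
  10.0.0.0/8 (10.0.0.0 - 10.255.255.255)
  172.16.0.0/12 (172.16.0.0 - 172.31.255.255)
  192.168.0.0/16 (192.168.0.0 - 192.168.255.255)
Public (not in any RFC 1918 range)


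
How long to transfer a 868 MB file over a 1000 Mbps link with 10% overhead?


Effective throughput = 1000 * (1 - 10/100) = 900 Mbps
File size in Mb = 868 * 8 = 6944 Mb
Time = 6944 / 900
Time = 7.7156 seconds


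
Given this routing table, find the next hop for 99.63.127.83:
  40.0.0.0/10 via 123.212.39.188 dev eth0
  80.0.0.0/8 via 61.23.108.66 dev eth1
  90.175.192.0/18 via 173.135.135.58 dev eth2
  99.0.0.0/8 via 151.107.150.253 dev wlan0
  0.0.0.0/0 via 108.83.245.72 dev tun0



Longest prefix match for 99.63.127.83:
  /10 40.0.0.0: no
  /8 80.0.0.0: no
  /18 90.175.192.0: no
  /8 99.0.0.0: MATCH
  /0 0.0.0.0: MATCH
Selected: next-hop 151.107.150.253 via wlan0 (matched /8)


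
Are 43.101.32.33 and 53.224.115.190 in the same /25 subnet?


Mask: 255.255.255.128
43.101.32.33 AND mask = 43.101.32.0
53.224.115.190 AND mask = 53.224.115.128
No, different subnets (43.101.32.0 vs 53.224.115.128)


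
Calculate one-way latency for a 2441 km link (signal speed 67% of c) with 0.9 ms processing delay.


Speed = 0.67 * 3e5 km/s = 201000 km/s
Propagation delay = 2441 / 201000 = 0.0121 s = 12.1443 ms
Processing delay = 0.9 ms
Total one-way latency = 13.0443 ms


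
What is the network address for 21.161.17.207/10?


IP:   00010101.10100001.00010001.11001111
Mask: 11111111.11000000.00000000.00000000
AND operation:
Net:  00010101.10000000.00000000.00000000
Network: 21.128.0.0/10


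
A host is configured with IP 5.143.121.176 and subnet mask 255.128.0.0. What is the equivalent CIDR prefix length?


Binary: 11111111.10000000.00000000.00000000
Count leading 1s
Prefix: /9


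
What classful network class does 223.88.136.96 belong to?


First octet: 223
Binary: 11011111
110xxxxx -> Class C (192-223)
Class C, default mask 255.255.255.0 (/24)


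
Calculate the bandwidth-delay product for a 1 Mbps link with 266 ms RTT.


BDP = bandwidth * RTT
= 1 Mbps * 266 ms
= 1 * 1e6 * 266 / 1000 bits
= 266000 bits
= 33250 bytes
= 32.4707 KB
BDP = 266000 bits (33250 bytes)


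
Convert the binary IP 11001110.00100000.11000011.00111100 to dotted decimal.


11001110 = 206
00100000 = 32
11000011 = 195
00111100 = 60
IP: 206.32.195.60


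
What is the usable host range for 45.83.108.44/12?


Network: 45.80.0.0
Broadcast: 45.95.255.255
First usable = network + 1
Last usable = broadcast - 1
Range: 45.80.0.1 to 45.95.255.254


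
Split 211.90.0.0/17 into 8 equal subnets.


New prefix = 17 + 3 = 20
Each subnet has 4096 addresses
  211.90.0.0/20
  211.90.16.0/20
  211.90.32.0/20
  211.90.48.0/20
  211.90.64.0/20
  211.90.80.0/20
  211.90.96.0/20
  211.90.112.0/20
Subnets: 211.90.0.0/20, 211.90.16.0/20, 211.90.32.0/20, 211.90.48.0/20, 211.90.64.0/20, 211.90.80.0/20, 211.90.96.0/20, 211.90.112.0/20


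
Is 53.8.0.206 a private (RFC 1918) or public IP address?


RFC 1918 private ranges:
  10.0.0.0/8 (10.0.0.0 - 10.255.255.255)
  172.16.0.0/12 (172.16.0.0 - 172.31.255.255)
  192.168.0.0/16 (192.168.0.0 - 192.168.255.255)
Public (not in any RFC 1918 range)


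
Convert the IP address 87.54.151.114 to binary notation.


87 = 01010111
54 = 00110110
151 = 10010111
114 = 01110010
Binary: 01010111.00110110.10010111.01110010


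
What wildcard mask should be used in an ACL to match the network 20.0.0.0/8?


Subnet mask: 255.0.0.0
Wildcard = 255.255.255.255 - subnet mask
255 - 255 = 0
255 - 0 = 255
255 - 0 = 255
255 - 0 = 255
Wildcard: 0.255.255.255


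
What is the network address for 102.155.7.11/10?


IP:   01100110.10011011.00000111.00001011
Mask: 11111111.11000000.00000000.00000000
AND operation:
Net:  01100110.10000000.00000000.00000000
Network: 102.128.0.0/10


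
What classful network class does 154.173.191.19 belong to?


First octet: 154
Binary: 10011010
10xxxxxx -> Class B (128-191)
Class B, default mask 255.255.0.0 (/16)


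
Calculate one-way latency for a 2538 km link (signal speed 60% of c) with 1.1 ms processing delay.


Speed = 0.6 * 3e5 km/s = 180000 km/s
Propagation delay = 2538 / 180000 = 0.0141 s = 14.1 ms
Processing delay = 1.1 ms
Total one-way latency = 15.2 ms


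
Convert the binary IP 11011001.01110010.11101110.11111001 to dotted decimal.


11011001 = 217
01110010 = 114
11101110 = 238
11111001 = 249
IP: 217.114.238.249


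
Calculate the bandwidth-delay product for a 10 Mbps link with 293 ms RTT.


BDP = bandwidth * RTT
= 10 Mbps * 293 ms
= 10 * 1e6 * 293 / 1000 bits
= 2930000 bits
= 366250 bytes
= 357.666 KB
BDP = 2930000 bits (366250 bytes)


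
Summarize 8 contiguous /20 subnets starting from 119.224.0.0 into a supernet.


Original prefix: /20
Number of subnets: 8 = 2^3
New prefix = 20 - 3 = 17
Supernet: 119.224.0.0/17


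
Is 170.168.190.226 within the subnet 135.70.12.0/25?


Subnet network: 135.70.12.0
Test IP AND mask: 170.168.190.128
No, 170.168.190.226 is not in 135.70.12.0/25


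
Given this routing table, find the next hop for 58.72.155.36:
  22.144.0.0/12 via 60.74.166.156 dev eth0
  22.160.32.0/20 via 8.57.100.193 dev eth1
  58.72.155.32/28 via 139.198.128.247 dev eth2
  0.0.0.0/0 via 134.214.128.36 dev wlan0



Longest prefix match for 58.72.155.36:
  /12 22.144.0.0: no
  /20 22.160.32.0: no
  /28 58.72.155.32: MATCH
  /0 0.0.0.0: MATCH
Selected: next-hop 139.198.128.247 via eth2 (matched /28)


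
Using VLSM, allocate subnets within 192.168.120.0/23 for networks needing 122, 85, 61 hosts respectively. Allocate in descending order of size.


122 hosts -> /25 (126 usable): 192.168.120.0/25
85 hosts -> /25 (126 usable): 192.168.120.128/25
61 hosts -> /26 (62 usable): 192.168.121.0/26
Allocation: 192.168.120.0/25 (122 hosts, 126 usable); 192.168.120.128/25 (85 hosts, 126 usable); 192.168.121.0/26 (61 hosts, 62 usable)


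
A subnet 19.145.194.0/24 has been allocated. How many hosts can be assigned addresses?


Host bits = 32 - 24 = 8
Total addresses = 2^8 = 256
Usable = total - 2 (network and broadcast)
Usable hosts: 254


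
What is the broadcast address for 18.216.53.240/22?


Network: 18.216.52.0/22
Host bits = 10
Set all host bits to 1:
Broadcast: 18.216.55.255


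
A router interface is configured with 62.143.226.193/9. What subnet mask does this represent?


/9 means 9 network bits, 23 host bits
Binary: 11111111100000000000000000000000
Mask: 255.128.0.0


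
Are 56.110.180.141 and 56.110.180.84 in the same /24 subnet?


Mask: 255.255.255.0
56.110.180.141 AND mask = 56.110.180.0
56.110.180.84 AND mask = 56.110.180.0
Yes, same subnet (56.110.180.0)


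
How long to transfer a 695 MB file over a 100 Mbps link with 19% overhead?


Effective throughput = 100 * (1 - 19/100) = 81 Mbps
File size in Mb = 695 * 8 = 5560 Mb
Time = 5560 / 81
Time = 68.642 seconds


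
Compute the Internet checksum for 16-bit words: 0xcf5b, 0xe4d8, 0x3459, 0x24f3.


Sum all words (with carry folding):
+ 0xcf5b = 0xcf5b
+ 0xe4d8 = 0xb434
+ 0x3459 = 0xe88d
+ 0x24f3 = 0x0d81
One's complement: ~0x0d81
Checksum = 0xf27e


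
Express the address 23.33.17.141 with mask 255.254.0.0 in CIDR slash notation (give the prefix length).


Binary: 11111111.11111110.00000000.00000000
Count leading 1s
Prefix: /15


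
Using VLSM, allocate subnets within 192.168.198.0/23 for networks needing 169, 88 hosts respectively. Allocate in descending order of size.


169 hosts -> /24 (254 usable): 192.168.198.0/24
88 hosts -> /25 (126 usable): 192.168.199.0/25
Allocation: 192.168.198.0/24 (169 hosts, 254 usable); 192.168.199.0/25 (88 hosts, 126 usable)


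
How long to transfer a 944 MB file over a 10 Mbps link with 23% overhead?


Effective throughput = 10 * (1 - 23/100) = 7.7 Mbps
File size in Mb = 944 * 8 = 7552 Mb
Time = 7552 / 7.7
Time = 980.7792 seconds


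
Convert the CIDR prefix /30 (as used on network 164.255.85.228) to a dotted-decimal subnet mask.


/30 means 30 network bits, 2 host bits
Binary: 11111111111111111111111111111100
Mask: 255.255.255.252


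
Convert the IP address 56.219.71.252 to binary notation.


56 = 00111000
219 = 11011011
71 = 01000111
252 = 11111100
Binary: 00111000.11011011.01000111.11111100


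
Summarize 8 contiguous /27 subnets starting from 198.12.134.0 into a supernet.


Original prefix: /27
Number of subnets: 8 = 2^3
New prefix = 27 - 3 = 24
Supernet: 198.12.134.0/24


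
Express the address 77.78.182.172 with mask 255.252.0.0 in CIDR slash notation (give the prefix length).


Binary: 11111111.11111100.00000000.00000000
Count leading 1s
Prefix: /14


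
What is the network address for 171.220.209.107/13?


IP:   10101011.11011100.11010001.01101011
Mask: 11111111.11111000.00000000.00000000
AND operation:
Net:  10101011.11011000.00000000.00000000
Network: 171.216.0.0/13


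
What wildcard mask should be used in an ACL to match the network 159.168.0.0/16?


Subnet mask: 255.255.0.0
Wildcard = 255.255.255.255 - subnet mask
255 - 255 = 0
255 - 255 = 0
255 - 0 = 255
255 - 0 = 255
Wildcard: 0.0.255.255


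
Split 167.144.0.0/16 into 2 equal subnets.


New prefix = 16 + 1 = 17
Each subnet has 32768 addresses
  167.144.0.0/17
  167.144.128.0/17
Subnets: 167.144.0.0/17, 167.144.128.0/17


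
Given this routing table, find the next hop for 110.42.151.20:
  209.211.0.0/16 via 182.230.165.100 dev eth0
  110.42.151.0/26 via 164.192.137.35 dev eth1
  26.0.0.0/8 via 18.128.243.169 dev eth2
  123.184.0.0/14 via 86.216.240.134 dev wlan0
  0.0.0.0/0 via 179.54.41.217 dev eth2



Longest prefix match for 110.42.151.20:
  /16 209.211.0.0: no
  /26 110.42.151.0: MATCH
  /8 26.0.0.0: no
  /14 123.184.0.0: no
  /0 0.0.0.0: MATCH
Selected: next-hop 164.192.137.35 via eth1 (matched /26)


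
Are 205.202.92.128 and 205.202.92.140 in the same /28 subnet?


Mask: 255.255.255.240
205.202.92.128 AND mask = 205.202.92.128
205.202.92.140 AND mask = 205.202.92.128
Yes, same subnet (205.202.92.128)


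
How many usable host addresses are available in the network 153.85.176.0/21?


Host bits = 32 - 21 = 11
Total addresses = 2^11 = 2048
Usable = total - 2 (network and broadcast)
Usable hosts: 2046


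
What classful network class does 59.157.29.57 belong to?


First octet: 59
Binary: 00111011
0xxxxxxx -> Class A (1-126)
Class A, default mask 255.0.0.0 (/8)


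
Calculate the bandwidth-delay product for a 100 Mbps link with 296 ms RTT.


BDP = bandwidth * RTT
= 100 Mbps * 296 ms
= 100 * 1e6 * 296 / 1000 bits
= 29600000 bits
= 3700000 bytes
= 3613.2812 KB
BDP = 29600000 bits (3700000 bytes)


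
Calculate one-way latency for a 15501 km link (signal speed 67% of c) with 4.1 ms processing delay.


Speed = 0.67 * 3e5 km/s = 201000 km/s
Propagation delay = 15501 / 201000 = 0.0771 s = 77.1194 ms
Processing delay = 4.1 ms
Total one-way latency = 81.2194 ms


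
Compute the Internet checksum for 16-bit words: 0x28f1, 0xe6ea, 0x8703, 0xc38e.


Sum all words (with carry folding):
+ 0x28f1 = 0x28f1
+ 0xe6ea = 0x0fdc
+ 0x8703 = 0x96df
+ 0xc38e = 0x5a6e
One's complement: ~0x5a6e
Checksum = 0xa591


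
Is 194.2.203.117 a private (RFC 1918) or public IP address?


RFC 1918 private ranges:
  10.0.0.0/8 (10.0.0.0 - 10.255.255.255)
  172.16.0.0/12 (172.16.0.0 - 172.31.255.255)
  192.168.0.0/16 (192.168.0.0 - 192.168.255.255)
Public (not in any RFC 1918 range)


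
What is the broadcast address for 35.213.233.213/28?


Network: 35.213.233.208/28
Host bits = 4
Set all host bits to 1:
Broadcast: 35.213.233.223


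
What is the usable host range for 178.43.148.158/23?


Network: 178.43.148.0
Broadcast: 178.43.149.255
First usable = network + 1
Last usable = broadcast - 1
Range: 178.43.148.1 to 178.43.149.254


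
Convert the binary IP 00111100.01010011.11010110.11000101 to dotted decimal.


00111100 = 60
01010011 = 83
11010110 = 214
11000101 = 197
IP: 60.83.214.197


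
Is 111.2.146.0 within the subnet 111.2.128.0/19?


Subnet network: 111.2.128.0
Test IP AND mask: 111.2.128.0
Yes, 111.2.146.0 is in 111.2.128.0/19


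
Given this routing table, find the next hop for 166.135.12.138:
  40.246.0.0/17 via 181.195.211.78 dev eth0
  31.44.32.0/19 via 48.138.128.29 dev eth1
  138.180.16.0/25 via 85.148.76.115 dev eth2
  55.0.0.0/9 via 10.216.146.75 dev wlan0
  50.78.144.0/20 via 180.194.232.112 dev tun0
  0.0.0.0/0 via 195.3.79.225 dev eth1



Longest prefix match for 166.135.12.138:
  /17 40.246.0.0: no
  /19 31.44.32.0: no
  /25 138.180.16.0: no
  /9 55.0.0.0: no
  /20 50.78.144.0: no
  /0 0.0.0.0: MATCH
Selected: next-hop 195.3.79.225 via eth1 (matched /0)


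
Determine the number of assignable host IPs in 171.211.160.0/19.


Host bits = 32 - 19 = 13
Total addresses = 2^13 = 8192
Usable = total - 2 (network and broadcast)
Usable hosts: 8190


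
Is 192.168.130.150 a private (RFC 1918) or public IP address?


RFC 1918 private ranges:
  10.0.0.0/8 (10.0.0.0 - 10.255.255.255)
  172.16.0.0/12 (172.16.0.0 - 172.31.255.255)
  192.168.0.0/16 (192.168.0.0 - 192.168.255.255)
Private (in 192.168.0.0/16)


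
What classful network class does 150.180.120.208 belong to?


First octet: 150
Binary: 10010110
10xxxxxx -> Class B (128-191)
Class B, default mask 255.255.0.0 (/16)


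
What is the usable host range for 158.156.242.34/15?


Network: 158.156.0.0
Broadcast: 158.157.255.255
First usable = network + 1
Last usable = broadcast - 1
Range: 158.156.0.1 to 158.157.255.254


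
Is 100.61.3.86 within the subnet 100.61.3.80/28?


Subnet network: 100.61.3.80
Test IP AND mask: 100.61.3.80
Yes, 100.61.3.86 is in 100.61.3.80/28


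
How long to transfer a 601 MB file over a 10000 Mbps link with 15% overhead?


Effective throughput = 10000 * (1 - 15/100) = 8500 Mbps
File size in Mb = 601 * 8 = 4808 Mb
Time = 4808 / 8500
Time = 0.5656 seconds


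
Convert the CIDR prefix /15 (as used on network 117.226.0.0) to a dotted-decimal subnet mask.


/15 means 15 network bits, 17 host bits
Binary: 11111111111111100000000000000000
Mask: 255.254.0.0


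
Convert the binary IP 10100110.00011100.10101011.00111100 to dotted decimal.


10100110 = 166
00011100 = 28
10101011 = 171
00111100 = 60
IP: 166.28.171.60


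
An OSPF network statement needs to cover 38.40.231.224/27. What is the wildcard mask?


Subnet mask: 255.255.255.224
Wildcard = 255.255.255.255 - subnet mask
255 - 255 = 0
255 - 255 = 0
255 - 255 = 0
255 - 224 = 31
Wildcard: 0.0.0.31
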